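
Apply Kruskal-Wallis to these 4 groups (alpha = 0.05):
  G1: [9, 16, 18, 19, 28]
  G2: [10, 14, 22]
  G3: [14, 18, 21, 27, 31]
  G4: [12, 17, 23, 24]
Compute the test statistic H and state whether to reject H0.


Step 1: Combine all N = 17 observations and assign midranks.
sorted (value, group, rank): (9,G1,1), (10,G2,2), (12,G4,3), (14,G2,4.5), (14,G3,4.5), (16,G1,6), (17,G4,7), (18,G1,8.5), (18,G3,8.5), (19,G1,10), (21,G3,11), (22,G2,12), (23,G4,13), (24,G4,14), (27,G3,15), (28,G1,16), (31,G3,17)
Step 2: Sum ranks within each group.
R_1 = 41.5 (n_1 = 5)
R_2 = 18.5 (n_2 = 3)
R_3 = 56 (n_3 = 5)
R_4 = 37 (n_4 = 4)
Step 3: H = 12/(N(N+1)) * sum(R_i^2/n_i) - 3(N+1)
     = 12/(17*18) * (41.5^2/5 + 18.5^2/3 + 56^2/5 + 37^2/4) - 3*18
     = 0.039216 * 1427.98 - 54
     = 1.999346.
Step 4: Ties present; correction factor C = 1 - 12/(17^3 - 17) = 0.997549. Corrected H = 1.999346 / 0.997549 = 2.004259.
Step 5: Under H0, H ~ chi^2(3); p-value = 0.571523.
Step 6: alpha = 0.05. fail to reject H0.

H = 2.0043, df = 3, p = 0.571523, fail to reject H0.


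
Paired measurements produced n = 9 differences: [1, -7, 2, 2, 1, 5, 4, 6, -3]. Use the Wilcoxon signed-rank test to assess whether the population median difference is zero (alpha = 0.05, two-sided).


Step 1: Drop any zero differences (none here) and take |d_i|.
|d| = [1, 7, 2, 2, 1, 5, 4, 6, 3]
Step 2: Midrank |d_i| (ties get averaged ranks).
ranks: |1|->1.5, |7|->9, |2|->3.5, |2|->3.5, |1|->1.5, |5|->7, |4|->6, |6|->8, |3|->5
Step 3: Attach original signs; sum ranks with positive sign and with negative sign.
W+ = 1.5 + 3.5 + 3.5 + 1.5 + 7 + 6 + 8 = 31
W- = 9 + 5 = 14
(Check: W+ + W- = 45 should equal n(n+1)/2 = 45.)
Step 4: Test statistic W = min(W+, W-) = 14.
Step 5: Ties in |d|, so use the tie-corrected normal approximation.
        E[W] = n(n+1)/4 = 9*10/4 = 22.5.
        Tie groups: |d|=1 (t=2), |d|=2 (t=2); sum(t^3 - t) = 12.
        Var[W] = n(n+1)(2n+1)/24 - sum(t^3-t)/48 = 1710/24 - 12/48 = 71.
        z = (W - E[W]) / sqrt(Var[W]) = (14 - 22.5) / 8.4261 = -1.0088.
        Two-sided p = 2*Phi(z) = 0.313088.
Step 6: alpha = 0.05. fail to reject H0.

W+ = 31, W- = 14, W = min = 14, p = 0.313088, fail to reject H0.


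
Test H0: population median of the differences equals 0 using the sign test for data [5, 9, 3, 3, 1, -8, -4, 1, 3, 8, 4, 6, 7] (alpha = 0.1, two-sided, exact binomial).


Step 1: Discard zero differences. Original n = 13; n_eff = number of nonzero differences = 13.
Nonzero differences (with sign): +5, +9, +3, +3, +1, -8, -4, +1, +3, +8, +4, +6, +7
Step 2: Count signs: positive = 11, negative = 2.
Step 3: Under H0: P(positive) = 0.5, so the number of positives S ~ Bin(13, 0.5).
Step 4: Two-sided exact p-value = sum of Bin(13,0.5) probabilities at or below the observed probability = 0.022461.
Step 5: alpha = 0.1. reject H0.

n_eff = 13, pos = 11, neg = 2, p = 0.022461, reject H0.


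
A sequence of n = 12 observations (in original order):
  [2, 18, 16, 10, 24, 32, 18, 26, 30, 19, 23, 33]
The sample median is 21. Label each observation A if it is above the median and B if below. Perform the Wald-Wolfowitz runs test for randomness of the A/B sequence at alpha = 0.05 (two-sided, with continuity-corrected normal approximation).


Step 1: Compute median = 21; label A = above, B = below.
Labels in order: BBBBAABAABAA  (n_A = 6, n_B = 6)
Step 2: Count runs R = 6.
Step 3: Under H0 (random ordering), E[R] = 2*n_A*n_B/(n_A+n_B) + 1 = 2*6*6/12 + 1 = 7.0000.
        Var[R] = 2*n_A*n_B*(2*n_A*n_B - n_A - n_B) / ((n_A+n_B)^2 * (n_A+n_B-1)) = 4320/1584 = 2.7273.
        SD[R] = 1.6514.
Step 4: Continuity-corrected z = (R + 0.5 - E[R]) / SD[R] = (6 + 0.5 - 7.0000) / 1.6514 = -0.3028.
Step 5: Two-sided p-value via normal approximation = 2*(1 - Phi(|z|)) = 0.762069.
Step 6: alpha = 0.05. fail to reject H0.

R = 6, z = -0.3028, p = 0.762069, fail to reject H0.


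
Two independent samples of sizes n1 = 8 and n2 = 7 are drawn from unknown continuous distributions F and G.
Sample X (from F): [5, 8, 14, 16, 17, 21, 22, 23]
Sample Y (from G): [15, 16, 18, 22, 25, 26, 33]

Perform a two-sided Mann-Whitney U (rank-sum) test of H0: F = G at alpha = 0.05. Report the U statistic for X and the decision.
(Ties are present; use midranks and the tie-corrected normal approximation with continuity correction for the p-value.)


Step 1: Combine and sort all 15 observations; assign midranks.
sorted (value, group): (5,X), (8,X), (14,X), (15,Y), (16,X), (16,Y), (17,X), (18,Y), (21,X), (22,X), (22,Y), (23,X), (25,Y), (26,Y), (33,Y)
ranks: 5->1, 8->2, 14->3, 15->4, 16->5.5, 16->5.5, 17->7, 18->8, 21->9, 22->10.5, 22->10.5, 23->12, 25->13, 26->14, 33->15
Step 2: Rank sum for X: R1 = 1 + 2 + 3 + 5.5 + 7 + 9 + 10.5 + 12 = 50.
Step 3: U_X = R1 - n1(n1+1)/2 = 50 - 8*9/2 = 50 - 36 = 14.
       U_Y = n1*n2 - U_X = 56 - 14 = 42.
Step 4: Ties are present, so use the tie-corrected normal approximation (with continuity correction) for the p-value.
Step 5: p-value = 0.117555; compare to alpha = 0.05. fail to reject H0.

U_X = 14, p = 0.117555, fail to reject H0 at alpha = 0.05.


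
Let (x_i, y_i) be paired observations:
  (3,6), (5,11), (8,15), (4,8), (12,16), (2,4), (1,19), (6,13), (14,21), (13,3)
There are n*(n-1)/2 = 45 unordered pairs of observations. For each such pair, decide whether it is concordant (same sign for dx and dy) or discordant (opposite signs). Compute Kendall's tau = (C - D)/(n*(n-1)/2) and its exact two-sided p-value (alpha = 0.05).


Step 1: Enumerate the 45 unordered pairs (i,j) with i<j and classify each by sign(x_j-x_i) * sign(y_j-y_i).
  (1,2):dx=+2,dy=+5->C; (1,3):dx=+5,dy=+9->C; (1,4):dx=+1,dy=+2->C; (1,5):dx=+9,dy=+10->C
  (1,6):dx=-1,dy=-2->C; (1,7):dx=-2,dy=+13->D; (1,8):dx=+3,dy=+7->C; (1,9):dx=+11,dy=+15->C
  (1,10):dx=+10,dy=-3->D; (2,3):dx=+3,dy=+4->C; (2,4):dx=-1,dy=-3->C; (2,5):dx=+7,dy=+5->C
  (2,6):dx=-3,dy=-7->C; (2,7):dx=-4,dy=+8->D; (2,8):dx=+1,dy=+2->C; (2,9):dx=+9,dy=+10->C
  (2,10):dx=+8,dy=-8->D; (3,4):dx=-4,dy=-7->C; (3,5):dx=+4,dy=+1->C; (3,6):dx=-6,dy=-11->C
  (3,7):dx=-7,dy=+4->D; (3,8):dx=-2,dy=-2->C; (3,9):dx=+6,dy=+6->C; (3,10):dx=+5,dy=-12->D
  (4,5):dx=+8,dy=+8->C; (4,6):dx=-2,dy=-4->C; (4,7):dx=-3,dy=+11->D; (4,8):dx=+2,dy=+5->C
  (4,9):dx=+10,dy=+13->C; (4,10):dx=+9,dy=-5->D; (5,6):dx=-10,dy=-12->C; (5,7):dx=-11,dy=+3->D
  (5,8):dx=-6,dy=-3->C; (5,9):dx=+2,dy=+5->C; (5,10):dx=+1,dy=-13->D; (6,7):dx=-1,dy=+15->D
  (6,8):dx=+4,dy=+9->C; (6,9):dx=+12,dy=+17->C; (6,10):dx=+11,dy=-1->D; (7,8):dx=+5,dy=-6->D
  (7,9):dx=+13,dy=+2->C; (7,10):dx=+12,dy=-16->D; (8,9):dx=+8,dy=+8->C; (8,10):dx=+7,dy=-10->D
  (9,10):dx=-1,dy=-18->C
Step 2: C = 30, D = 15, total pairs = 45.
Step 3: tau = (C - D)/(n(n-1)/2) = (30 - 15)/45 = 0.333333.
Step 4: Exact two-sided p-value (enumerate n! = 3628800 permutations of y under H0): p = 0.216373.
Step 5: alpha = 0.05. fail to reject H0.

tau_b = 0.3333 (C=30, D=15), p = 0.216373, fail to reject H0.


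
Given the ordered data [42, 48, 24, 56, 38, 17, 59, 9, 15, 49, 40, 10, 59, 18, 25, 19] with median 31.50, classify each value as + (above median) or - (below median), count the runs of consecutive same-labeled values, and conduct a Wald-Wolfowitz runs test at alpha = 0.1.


Step 1: Compute median = 31.50; label A = above, B = below.
Labels in order: AABAABABBAABABBB  (n_A = 8, n_B = 8)
Step 2: Count runs R = 10.
Step 3: Under H0 (random ordering), E[R] = 2*n_A*n_B/(n_A+n_B) + 1 = 2*8*8/16 + 1 = 9.0000.
        Var[R] = 2*n_A*n_B*(2*n_A*n_B - n_A - n_B) / ((n_A+n_B)^2 * (n_A+n_B-1)) = 14336/3840 = 3.7333.
        SD[R] = 1.9322.
Step 4: Continuity-corrected z = (R - 0.5 - E[R]) / SD[R] = (10 - 0.5 - 9.0000) / 1.9322 = 0.2588.
Step 5: Two-sided p-value via normal approximation = 2*(1 - Phi(|z|)) = 0.795809.
Step 6: alpha = 0.1. fail to reject H0.

R = 10, z = 0.2588, p = 0.795809, fail to reject H0.


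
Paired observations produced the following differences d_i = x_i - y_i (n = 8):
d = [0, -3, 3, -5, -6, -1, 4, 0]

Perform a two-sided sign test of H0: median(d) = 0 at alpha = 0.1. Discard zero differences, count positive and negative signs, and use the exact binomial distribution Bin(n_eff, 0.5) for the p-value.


Step 1: Discard zero differences. Original n = 8; n_eff = number of nonzero differences = 6.
Nonzero differences (with sign): -3, +3, -5, -6, -1, +4
Step 2: Count signs: positive = 2, negative = 4.
Step 3: Under H0: P(positive) = 0.5, so the number of positives S ~ Bin(6, 0.5).
Step 4: Two-sided exact p-value = sum of Bin(6,0.5) probabilities at or below the observed probability = 0.687500.
Step 5: alpha = 0.1. fail to reject H0.

n_eff = 6, pos = 2, neg = 4, p = 0.687500, fail to reject H0.


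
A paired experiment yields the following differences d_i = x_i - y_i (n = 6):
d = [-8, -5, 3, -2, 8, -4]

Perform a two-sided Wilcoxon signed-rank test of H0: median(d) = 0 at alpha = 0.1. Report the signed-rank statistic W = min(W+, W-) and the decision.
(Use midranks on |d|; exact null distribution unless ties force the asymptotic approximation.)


Step 1: Drop any zero differences (none here) and take |d_i|.
|d| = [8, 5, 3, 2, 8, 4]
Step 2: Midrank |d_i| (ties get averaged ranks).
ranks: |8|->5.5, |5|->4, |3|->2, |2|->1, |8|->5.5, |4|->3
Step 3: Attach original signs; sum ranks with positive sign and with negative sign.
W+ = 2 + 5.5 = 7.5
W- = 5.5 + 4 + 1 + 3 = 13.5
(Check: W+ + W- = 21 should equal n(n+1)/2 = 21.)
Step 4: Test statistic W = min(W+, W-) = 7.5.
Step 5: Ties in |d|, so use the tie-corrected normal approximation.
        E[W] = n(n+1)/4 = 6*7/4 = 10.5.
        Tie groups: |d|=8 (t=2); sum(t^3 - t) = 6.
        Var[W] = n(n+1)(2n+1)/24 - sum(t^3-t)/48 = 546/24 - 6/48 = 22.625.
        z = (W - E[W]) / sqrt(Var[W]) = (7.5 - 10.5) / 4.7566 = -0.6307.
        Two-sided p = 2*Phi(z) = 0.528233.
Step 6: alpha = 0.1. fail to reject H0.

W+ = 7.5, W- = 13.5, W = min = 7.5, p = 0.528233, fail to reject H0.


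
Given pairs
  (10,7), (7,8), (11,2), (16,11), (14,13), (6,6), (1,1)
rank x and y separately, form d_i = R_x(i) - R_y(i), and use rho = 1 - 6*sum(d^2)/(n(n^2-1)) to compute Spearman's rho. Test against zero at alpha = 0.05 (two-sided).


Step 1: Rank x and y separately (midranks; no ties here).
rank(x): 10->4, 7->3, 11->5, 16->7, 14->6, 6->2, 1->1
rank(y): 7->4, 8->5, 2->2, 11->6, 13->7, 6->3, 1->1
Step 2: d_i = R_x(i) - R_y(i); compute d_i^2.
  (4-4)^2=0, (3-5)^2=4, (5-2)^2=9, (7-6)^2=1, (6-7)^2=1, (2-3)^2=1, (1-1)^2=0
sum(d^2) = 16.
Step 3: rho = 1 - 6*16 / (7*(7^2 - 1)) = 1 - 96/336 = 0.714286.
Step 4: Under H0, t = rho * sqrt((n-2)/(1-rho^2)) = 2.2822 ~ t(5).
Step 5: Two-sided p-value from the t-distribution with 5 df = 0.071344.
Step 6: alpha = 0.05. fail to reject H0.

rho = 0.7143, p = 0.071344, fail to reject H0 at alpha = 0.05.


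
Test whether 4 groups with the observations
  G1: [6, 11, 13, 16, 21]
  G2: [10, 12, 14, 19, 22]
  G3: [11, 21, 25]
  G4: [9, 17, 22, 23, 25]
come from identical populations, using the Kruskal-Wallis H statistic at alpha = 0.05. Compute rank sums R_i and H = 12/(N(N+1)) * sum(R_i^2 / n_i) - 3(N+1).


Step 1: Combine all N = 18 observations and assign midranks.
sorted (value, group, rank): (6,G1,1), (9,G4,2), (10,G2,3), (11,G1,4.5), (11,G3,4.5), (12,G2,6), (13,G1,7), (14,G2,8), (16,G1,9), (17,G4,10), (19,G2,11), (21,G1,12.5), (21,G3,12.5), (22,G2,14.5), (22,G4,14.5), (23,G4,16), (25,G3,17.5), (25,G4,17.5)
Step 2: Sum ranks within each group.
R_1 = 34 (n_1 = 5)
R_2 = 42.5 (n_2 = 5)
R_3 = 34.5 (n_3 = 3)
R_4 = 60 (n_4 = 5)
Step 3: H = 12/(N(N+1)) * sum(R_i^2/n_i) - 3(N+1)
     = 12/(18*19) * (34^2/5 + 42.5^2/5 + 34.5^2/3 + 60^2/5) - 3*19
     = 0.035088 * 1709.2 - 57
     = 2.971930.
Step 4: Ties present; correction factor C = 1 - 24/(18^3 - 18) = 0.995872. Corrected H = 2.971930 / 0.995872 = 2.984249.
Step 5: Under H0, H ~ chi^2(3); p-value = 0.394060.
Step 6: alpha = 0.05. fail to reject H0.

H = 2.9842, df = 3, p = 0.394060, fail to reject H0.


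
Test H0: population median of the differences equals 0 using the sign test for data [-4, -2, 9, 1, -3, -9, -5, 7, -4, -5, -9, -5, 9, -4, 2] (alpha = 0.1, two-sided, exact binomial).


Step 1: Discard zero differences. Original n = 15; n_eff = number of nonzero differences = 15.
Nonzero differences (with sign): -4, -2, +9, +1, -3, -9, -5, +7, -4, -5, -9, -5, +9, -4, +2
Step 2: Count signs: positive = 5, negative = 10.
Step 3: Under H0: P(positive) = 0.5, so the number of positives S ~ Bin(15, 0.5).
Step 4: Two-sided exact p-value = sum of Bin(15,0.5) probabilities at or below the observed probability = 0.301758.
Step 5: alpha = 0.1. fail to reject H0.

n_eff = 15, pos = 5, neg = 10, p = 0.301758, fail to reject H0.


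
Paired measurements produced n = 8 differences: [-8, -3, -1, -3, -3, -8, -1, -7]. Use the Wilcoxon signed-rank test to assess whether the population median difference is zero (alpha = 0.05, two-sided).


Step 1: Drop any zero differences (none here) and take |d_i|.
|d| = [8, 3, 1, 3, 3, 8, 1, 7]
Step 2: Midrank |d_i| (ties get averaged ranks).
ranks: |8|->7.5, |3|->4, |1|->1.5, |3|->4, |3|->4, |8|->7.5, |1|->1.5, |7|->6
Step 3: Attach original signs; sum ranks with positive sign and with negative sign.
W+ = 0 = 0
W- = 7.5 + 4 + 1.5 + 4 + 4 + 7.5 + 1.5 + 6 = 36
(Check: W+ + W- = 36 should equal n(n+1)/2 = 36.)
Step 4: Test statistic W = min(W+, W-) = 0.
Step 5: Ties in |d|, so use the tie-corrected normal approximation.
        E[W] = n(n+1)/4 = 8*9/4 = 18.
        Tie groups: |d|=1 (t=2), |d|=3 (t=3), |d|=8 (t=2); sum(t^3 - t) = 36.
        Var[W] = n(n+1)(2n+1)/24 - sum(t^3-t)/48 = 1224/24 - 36/48 = 50.25.
        z = (W - E[W]) / sqrt(Var[W]) = (0 - 18) / 7.0887 = -2.5392.
        Two-sided p = 2*Phi(z) = 0.011109.
Step 6: alpha = 0.05. reject H0.

W+ = 0, W- = 36, W = min = 0, p = 0.011109, reject H0.


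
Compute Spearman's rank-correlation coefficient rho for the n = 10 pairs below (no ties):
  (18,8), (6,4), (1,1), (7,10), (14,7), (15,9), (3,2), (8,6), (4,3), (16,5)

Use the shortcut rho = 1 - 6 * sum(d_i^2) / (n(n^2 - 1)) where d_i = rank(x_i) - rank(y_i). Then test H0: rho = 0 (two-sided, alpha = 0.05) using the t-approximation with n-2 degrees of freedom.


Step 1: Rank x and y separately (midranks; no ties here).
rank(x): 18->10, 6->4, 1->1, 7->5, 14->7, 15->8, 3->2, 8->6, 4->3, 16->9
rank(y): 8->8, 4->4, 1->1, 10->10, 7->7, 9->9, 2->2, 6->6, 3->3, 5->5
Step 2: d_i = R_x(i) - R_y(i); compute d_i^2.
  (10-8)^2=4, (4-4)^2=0, (1-1)^2=0, (5-10)^2=25, (7-7)^2=0, (8-9)^2=1, (2-2)^2=0, (6-6)^2=0, (3-3)^2=0, (9-5)^2=16
sum(d^2) = 46.
Step 3: rho = 1 - 6*46 / (10*(10^2 - 1)) = 1 - 276/990 = 0.721212.
Step 4: Under H0, t = rho * sqrt((n-2)/(1-rho^2)) = 2.9448 ~ t(8).
Step 5: Two-sided p-value from the t-distribution with 8 df = 0.018573.
Step 6: alpha = 0.05. reject H0.

rho = 0.7212, p = 0.018573, reject H0 at alpha = 0.05.


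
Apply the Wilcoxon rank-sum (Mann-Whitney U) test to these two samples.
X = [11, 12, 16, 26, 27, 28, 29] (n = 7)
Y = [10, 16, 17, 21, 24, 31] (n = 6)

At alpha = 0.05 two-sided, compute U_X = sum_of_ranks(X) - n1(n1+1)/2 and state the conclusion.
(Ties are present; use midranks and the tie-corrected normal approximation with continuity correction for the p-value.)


Step 1: Combine and sort all 13 observations; assign midranks.
sorted (value, group): (10,Y), (11,X), (12,X), (16,X), (16,Y), (17,Y), (21,Y), (24,Y), (26,X), (27,X), (28,X), (29,X), (31,Y)
ranks: 10->1, 11->2, 12->3, 16->4.5, 16->4.5, 17->6, 21->7, 24->8, 26->9, 27->10, 28->11, 29->12, 31->13
Step 2: Rank sum for X: R1 = 2 + 3 + 4.5 + 9 + 10 + 11 + 12 = 51.5.
Step 3: U_X = R1 - n1(n1+1)/2 = 51.5 - 7*8/2 = 51.5 - 28 = 23.5.
       U_Y = n1*n2 - U_X = 42 - 23.5 = 18.5.
Step 4: Ties are present, so use the tie-corrected normal approximation (with continuity correction) for the p-value.
Step 5: p-value = 0.774796; compare to alpha = 0.05. fail to reject H0.

U_X = 23.5, p = 0.774796, fail to reject H0 at alpha = 0.05.


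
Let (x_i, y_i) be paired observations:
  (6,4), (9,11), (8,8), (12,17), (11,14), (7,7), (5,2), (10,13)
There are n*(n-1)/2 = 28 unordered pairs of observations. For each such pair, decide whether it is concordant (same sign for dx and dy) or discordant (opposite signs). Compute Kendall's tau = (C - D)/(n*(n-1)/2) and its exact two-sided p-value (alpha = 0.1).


Step 1: Enumerate the 28 unordered pairs (i,j) with i<j and classify each by sign(x_j-x_i) * sign(y_j-y_i).
  (1,2):dx=+3,dy=+7->C; (1,3):dx=+2,dy=+4->C; (1,4):dx=+6,dy=+13->C; (1,5):dx=+5,dy=+10->C
  (1,6):dx=+1,dy=+3->C; (1,7):dx=-1,dy=-2->C; (1,8):dx=+4,dy=+9->C; (2,3):dx=-1,dy=-3->C
  (2,4):dx=+3,dy=+6->C; (2,5):dx=+2,dy=+3->C; (2,6):dx=-2,dy=-4->C; (2,7):dx=-4,dy=-9->C
  (2,8):dx=+1,dy=+2->C; (3,4):dx=+4,dy=+9->C; (3,5):dx=+3,dy=+6->C; (3,6):dx=-1,dy=-1->C
  (3,7):dx=-3,dy=-6->C; (3,8):dx=+2,dy=+5->C; (4,5):dx=-1,dy=-3->C; (4,6):dx=-5,dy=-10->C
  (4,7):dx=-7,dy=-15->C; (4,8):dx=-2,dy=-4->C; (5,6):dx=-4,dy=-7->C; (5,7):dx=-6,dy=-12->C
  (5,8):dx=-1,dy=-1->C; (6,7):dx=-2,dy=-5->C; (6,8):dx=+3,dy=+6->C; (7,8):dx=+5,dy=+11->C
Step 2: C = 28, D = 0, total pairs = 28.
Step 3: tau = (C - D)/(n(n-1)/2) = (28 - 0)/28 = 1.000000.
Step 4: Exact two-sided p-value (enumerate n! = 40320 permutations of y under H0): p = 0.000050.
Step 5: alpha = 0.1. reject H0.

tau_b = 1.0000 (C=28, D=0), p = 0.000050, reject H0.


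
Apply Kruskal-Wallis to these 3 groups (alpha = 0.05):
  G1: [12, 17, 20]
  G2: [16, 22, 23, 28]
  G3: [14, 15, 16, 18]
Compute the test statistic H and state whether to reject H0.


Step 1: Combine all N = 11 observations and assign midranks.
sorted (value, group, rank): (12,G1,1), (14,G3,2), (15,G3,3), (16,G2,4.5), (16,G3,4.5), (17,G1,6), (18,G3,7), (20,G1,8), (22,G2,9), (23,G2,10), (28,G2,11)
Step 2: Sum ranks within each group.
R_1 = 15 (n_1 = 3)
R_2 = 34.5 (n_2 = 4)
R_3 = 16.5 (n_3 = 4)
Step 3: H = 12/(N(N+1)) * sum(R_i^2/n_i) - 3(N+1)
     = 12/(11*12) * (15^2/3 + 34.5^2/4 + 16.5^2/4) - 3*12
     = 0.090909 * 440.625 - 36
     = 4.056818.
Step 4: Ties present; correction factor C = 1 - 6/(11^3 - 11) = 0.995455. Corrected H = 4.056818 / 0.995455 = 4.075342.
Step 5: Under H0, H ~ chi^2(2); p-value = 0.130332.
Step 6: alpha = 0.05. fail to reject H0.

H = 4.0753, df = 2, p = 0.130332, fail to reject H0.


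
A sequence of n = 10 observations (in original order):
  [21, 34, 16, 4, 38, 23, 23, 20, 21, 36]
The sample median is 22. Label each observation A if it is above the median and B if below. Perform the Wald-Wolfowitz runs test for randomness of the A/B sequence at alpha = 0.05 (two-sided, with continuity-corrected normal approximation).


Step 1: Compute median = 22; label A = above, B = below.
Labels in order: BABBAAABBA  (n_A = 5, n_B = 5)
Step 2: Count runs R = 6.
Step 3: Under H0 (random ordering), E[R] = 2*n_A*n_B/(n_A+n_B) + 1 = 2*5*5/10 + 1 = 6.0000.
        Var[R] = 2*n_A*n_B*(2*n_A*n_B - n_A - n_B) / ((n_A+n_B)^2 * (n_A+n_B-1)) = 2000/900 = 2.2222.
        SD[R] = 1.4907.
Step 4: R = E[R], so z = 0 with no continuity correction.
Step 5: Two-sided p-value via normal approximation = 2*(1 - Phi(|z|)) = 1.000000.
Step 6: alpha = 0.05. fail to reject H0.

R = 6, z = 0.0000, p = 1.000000, fail to reject H0.


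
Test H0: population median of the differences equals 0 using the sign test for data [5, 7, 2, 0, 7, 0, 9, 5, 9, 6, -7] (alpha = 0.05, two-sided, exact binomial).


Step 1: Discard zero differences. Original n = 11; n_eff = number of nonzero differences = 9.
Nonzero differences (with sign): +5, +7, +2, +7, +9, +5, +9, +6, -7
Step 2: Count signs: positive = 8, negative = 1.
Step 3: Under H0: P(positive) = 0.5, so the number of positives S ~ Bin(9, 0.5).
Step 4: Two-sided exact p-value = sum of Bin(9,0.5) probabilities at or below the observed probability = 0.039062.
Step 5: alpha = 0.05. reject H0.

n_eff = 9, pos = 8, neg = 1, p = 0.039062, reject H0.


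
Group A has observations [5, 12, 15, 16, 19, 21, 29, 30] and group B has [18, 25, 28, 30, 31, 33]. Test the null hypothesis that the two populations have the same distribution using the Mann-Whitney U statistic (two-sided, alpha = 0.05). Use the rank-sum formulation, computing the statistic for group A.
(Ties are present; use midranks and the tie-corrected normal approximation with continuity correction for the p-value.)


Step 1: Combine and sort all 14 observations; assign midranks.
sorted (value, group): (5,X), (12,X), (15,X), (16,X), (18,Y), (19,X), (21,X), (25,Y), (28,Y), (29,X), (30,X), (30,Y), (31,Y), (33,Y)
ranks: 5->1, 12->2, 15->3, 16->4, 18->5, 19->6, 21->7, 25->8, 28->9, 29->10, 30->11.5, 30->11.5, 31->13, 33->14
Step 2: Rank sum for X: R1 = 1 + 2 + 3 + 4 + 6 + 7 + 10 + 11.5 = 44.5.
Step 3: U_X = R1 - n1(n1+1)/2 = 44.5 - 8*9/2 = 44.5 - 36 = 8.5.
       U_Y = n1*n2 - U_X = 48 - 8.5 = 39.5.
Step 4: Ties are present, so use the tie-corrected normal approximation (with continuity correction) for the p-value.
Step 5: p-value = 0.052547; compare to alpha = 0.05. fail to reject H0.

U_X = 8.5, p = 0.052547, fail to reject H0 at alpha = 0.05.


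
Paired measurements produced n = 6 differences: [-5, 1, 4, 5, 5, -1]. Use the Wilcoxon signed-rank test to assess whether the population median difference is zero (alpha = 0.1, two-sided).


Step 1: Drop any zero differences (none here) and take |d_i|.
|d| = [5, 1, 4, 5, 5, 1]
Step 2: Midrank |d_i| (ties get averaged ranks).
ranks: |5|->5, |1|->1.5, |4|->3, |5|->5, |5|->5, |1|->1.5
Step 3: Attach original signs; sum ranks with positive sign and with negative sign.
W+ = 1.5 + 3 + 5 + 5 = 14.5
W- = 5 + 1.5 = 6.5
(Check: W+ + W- = 21 should equal n(n+1)/2 = 21.)
Step 4: Test statistic W = min(W+, W-) = 6.5.
Step 5: Ties in |d|, so use the tie-corrected normal approximation.
        E[W] = n(n+1)/4 = 6*7/4 = 10.5.
        Tie groups: |d|=1 (t=2), |d|=5 (t=3); sum(t^3 - t) = 30.
        Var[W] = n(n+1)(2n+1)/24 - sum(t^3-t)/48 = 546/24 - 30/48 = 22.125.
        z = (W - E[W]) / sqrt(Var[W]) = (6.5 - 10.5) / 4.7037 = -0.8504.
        Two-sided p = 2*Phi(z) = 0.395108.
Step 6: alpha = 0.1. fail to reject H0.

W+ = 14.5, W- = 6.5, W = min = 6.5, p = 0.395108, fail to reject H0.


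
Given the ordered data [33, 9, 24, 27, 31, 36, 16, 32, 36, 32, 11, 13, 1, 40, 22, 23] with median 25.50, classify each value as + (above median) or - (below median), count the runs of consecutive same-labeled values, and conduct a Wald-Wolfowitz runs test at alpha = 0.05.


Step 1: Compute median = 25.50; label A = above, B = below.
Labels in order: ABBAAABAAABBBABB  (n_A = 8, n_B = 8)
Step 2: Count runs R = 8.
Step 3: Under H0 (random ordering), E[R] = 2*n_A*n_B/(n_A+n_B) + 1 = 2*8*8/16 + 1 = 9.0000.
        Var[R] = 2*n_A*n_B*(2*n_A*n_B - n_A - n_B) / ((n_A+n_B)^2 * (n_A+n_B-1)) = 14336/3840 = 3.7333.
        SD[R] = 1.9322.
Step 4: Continuity-corrected z = (R + 0.5 - E[R]) / SD[R] = (8 + 0.5 - 9.0000) / 1.9322 = -0.2588.
Step 5: Two-sided p-value via normal approximation = 2*(1 - Phi(|z|)) = 0.795809.
Step 6: alpha = 0.05. fail to reject H0.

R = 8, z = -0.2588, p = 0.795809, fail to reject H0.


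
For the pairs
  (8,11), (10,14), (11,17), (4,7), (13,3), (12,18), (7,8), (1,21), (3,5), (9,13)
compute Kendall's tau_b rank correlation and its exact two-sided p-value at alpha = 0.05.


Step 1: Enumerate the 45 unordered pairs (i,j) with i<j and classify each by sign(x_j-x_i) * sign(y_j-y_i).
  (1,2):dx=+2,dy=+3->C; (1,3):dx=+3,dy=+6->C; (1,4):dx=-4,dy=-4->C; (1,5):dx=+5,dy=-8->D
  (1,6):dx=+4,dy=+7->C; (1,7):dx=-1,dy=-3->C; (1,8):dx=-7,dy=+10->D; (1,9):dx=-5,dy=-6->C
  (1,10):dx=+1,dy=+2->C; (2,3):dx=+1,dy=+3->C; (2,4):dx=-6,dy=-7->C; (2,5):dx=+3,dy=-11->D
  (2,6):dx=+2,dy=+4->C; (2,7):dx=-3,dy=-6->C; (2,8):dx=-9,dy=+7->D; (2,9):dx=-7,dy=-9->C
  (2,10):dx=-1,dy=-1->C; (3,4):dx=-7,dy=-10->C; (3,5):dx=+2,dy=-14->D; (3,6):dx=+1,dy=+1->C
  (3,7):dx=-4,dy=-9->C; (3,8):dx=-10,dy=+4->D; (3,9):dx=-8,dy=-12->C; (3,10):dx=-2,dy=-4->C
  (4,5):dx=+9,dy=-4->D; (4,6):dx=+8,dy=+11->C; (4,7):dx=+3,dy=+1->C; (4,8):dx=-3,dy=+14->D
  (4,9):dx=-1,dy=-2->C; (4,10):dx=+5,dy=+6->C; (5,6):dx=-1,dy=+15->D; (5,7):dx=-6,dy=+5->D
  (5,8):dx=-12,dy=+18->D; (5,9):dx=-10,dy=+2->D; (5,10):dx=-4,dy=+10->D; (6,7):dx=-5,dy=-10->C
  (6,8):dx=-11,dy=+3->D; (6,9):dx=-9,dy=-13->C; (6,10):dx=-3,dy=-5->C; (7,8):dx=-6,dy=+13->D
  (7,9):dx=-4,dy=-3->C; (7,10):dx=+2,dy=+5->C; (8,9):dx=+2,dy=-16->D; (8,10):dx=+8,dy=-8->D
  (9,10):dx=+6,dy=+8->C
Step 2: C = 28, D = 17, total pairs = 45.
Step 3: tau = (C - D)/(n(n-1)/2) = (28 - 17)/45 = 0.244444.
Step 4: Exact two-sided p-value (enumerate n! = 3628800 permutations of y under H0): p = 0.380720.
Step 5: alpha = 0.05. fail to reject H0.

tau_b = 0.2444 (C=28, D=17), p = 0.380720, fail to reject H0.


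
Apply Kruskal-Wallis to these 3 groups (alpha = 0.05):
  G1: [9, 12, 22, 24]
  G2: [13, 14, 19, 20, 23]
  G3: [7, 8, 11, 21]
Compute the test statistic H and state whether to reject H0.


Step 1: Combine all N = 13 observations and assign midranks.
sorted (value, group, rank): (7,G3,1), (8,G3,2), (9,G1,3), (11,G3,4), (12,G1,5), (13,G2,6), (14,G2,7), (19,G2,8), (20,G2,9), (21,G3,10), (22,G1,11), (23,G2,12), (24,G1,13)
Step 2: Sum ranks within each group.
R_1 = 32 (n_1 = 4)
R_2 = 42 (n_2 = 5)
R_3 = 17 (n_3 = 4)
Step 3: H = 12/(N(N+1)) * sum(R_i^2/n_i) - 3(N+1)
     = 12/(13*14) * (32^2/4 + 42^2/5 + 17^2/4) - 3*14
     = 0.065934 * 681.05 - 42
     = 2.904396.
Step 4: No ties, so H is used without correction.
Step 5: Under H0, H ~ chi^2(2); p-value = 0.234055.
Step 6: alpha = 0.05. fail to reject H0.

H = 2.9044, df = 2, p = 0.234055, fail to reject H0.


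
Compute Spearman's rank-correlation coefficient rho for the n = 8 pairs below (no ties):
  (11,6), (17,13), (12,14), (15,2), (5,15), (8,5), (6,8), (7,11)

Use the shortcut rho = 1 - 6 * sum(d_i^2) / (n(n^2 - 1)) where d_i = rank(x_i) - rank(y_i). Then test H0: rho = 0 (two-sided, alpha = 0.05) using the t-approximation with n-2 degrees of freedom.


Step 1: Rank x and y separately (midranks; no ties here).
rank(x): 11->5, 17->8, 12->6, 15->7, 5->1, 8->4, 6->2, 7->3
rank(y): 6->3, 13->6, 14->7, 2->1, 15->8, 5->2, 8->4, 11->5
Step 2: d_i = R_x(i) - R_y(i); compute d_i^2.
  (5-3)^2=4, (8-6)^2=4, (6-7)^2=1, (7-1)^2=36, (1-8)^2=49, (4-2)^2=4, (2-4)^2=4, (3-5)^2=4
sum(d^2) = 106.
Step 3: rho = 1 - 6*106 / (8*(8^2 - 1)) = 1 - 636/504 = -0.261905.
Step 4: Under H0, t = rho * sqrt((n-2)/(1-rho^2)) = -0.6647 ~ t(6).
Step 5: Two-sided p-value from the t-distribution with 6 df = 0.530923.
Step 6: alpha = 0.05. fail to reject H0.

rho = -0.2619, p = 0.530923, fail to reject H0 at alpha = 0.05.


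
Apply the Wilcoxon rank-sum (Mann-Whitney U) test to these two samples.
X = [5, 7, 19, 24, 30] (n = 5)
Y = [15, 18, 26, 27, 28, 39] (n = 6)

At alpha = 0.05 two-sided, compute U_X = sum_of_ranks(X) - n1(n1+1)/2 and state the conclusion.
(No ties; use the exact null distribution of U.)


Step 1: Combine and sort all 11 observations; assign midranks.
sorted (value, group): (5,X), (7,X), (15,Y), (18,Y), (19,X), (24,X), (26,Y), (27,Y), (28,Y), (30,X), (39,Y)
ranks: 5->1, 7->2, 15->3, 18->4, 19->5, 24->6, 26->7, 27->8, 28->9, 30->10, 39->11
Step 2: Rank sum for X: R1 = 1 + 2 + 5 + 6 + 10 = 24.
Step 3: U_X = R1 - n1(n1+1)/2 = 24 - 5*6/2 = 24 - 15 = 9.
       U_Y = n1*n2 - U_X = 30 - 9 = 21.
Step 4: No ties, so the exact null distribution of U (based on enumerating the C(11,5) = 462 equally likely rank assignments) gives the two-sided p-value.
Step 5: p-value = 0.329004; compare to alpha = 0.05. fail to reject H0.

U_X = 9, p = 0.329004, fail to reject H0 at alpha = 0.05.


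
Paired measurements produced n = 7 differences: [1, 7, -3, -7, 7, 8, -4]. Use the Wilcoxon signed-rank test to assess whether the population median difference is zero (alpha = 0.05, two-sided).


Step 1: Drop any zero differences (none here) and take |d_i|.
|d| = [1, 7, 3, 7, 7, 8, 4]
Step 2: Midrank |d_i| (ties get averaged ranks).
ranks: |1|->1, |7|->5, |3|->2, |7|->5, |7|->5, |8|->7, |4|->3
Step 3: Attach original signs; sum ranks with positive sign and with negative sign.
W+ = 1 + 5 + 5 + 7 = 18
W- = 2 + 5 + 3 = 10
(Check: W+ + W- = 28 should equal n(n+1)/2 = 28.)
Step 4: Test statistic W = min(W+, W-) = 10.
Step 5: Ties in |d|, so use the tie-corrected normal approximation.
        E[W] = n(n+1)/4 = 7*8/4 = 14.
        Tie groups: |d|=7 (t=3); sum(t^3 - t) = 24.
        Var[W] = n(n+1)(2n+1)/24 - sum(t^3-t)/48 = 840/24 - 24/48 = 34.5.
        z = (W - E[W]) / sqrt(Var[W]) = (10 - 14) / 5.8737 = -0.6810.
        Two-sided p = 2*Phi(z) = 0.495868.
Step 6: alpha = 0.05. fail to reject H0.

W+ = 18, W- = 10, W = min = 10, p = 0.495868, fail to reject H0.


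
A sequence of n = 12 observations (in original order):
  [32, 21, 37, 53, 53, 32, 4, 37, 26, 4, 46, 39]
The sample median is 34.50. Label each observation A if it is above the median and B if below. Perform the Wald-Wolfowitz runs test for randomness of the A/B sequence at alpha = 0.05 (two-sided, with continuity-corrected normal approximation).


Step 1: Compute median = 34.50; label A = above, B = below.
Labels in order: BBAAABBABBAA  (n_A = 6, n_B = 6)
Step 2: Count runs R = 6.
Step 3: Under H0 (random ordering), E[R] = 2*n_A*n_B/(n_A+n_B) + 1 = 2*6*6/12 + 1 = 7.0000.
        Var[R] = 2*n_A*n_B*(2*n_A*n_B - n_A - n_B) / ((n_A+n_B)^2 * (n_A+n_B-1)) = 4320/1584 = 2.7273.
        SD[R] = 1.6514.
Step 4: Continuity-corrected z = (R + 0.5 - E[R]) / SD[R] = (6 + 0.5 - 7.0000) / 1.6514 = -0.3028.
Step 5: Two-sided p-value via normal approximation = 2*(1 - Phi(|z|)) = 0.762069.
Step 6: alpha = 0.05. fail to reject H0.

R = 6, z = -0.3028, p = 0.762069, fail to reject H0.


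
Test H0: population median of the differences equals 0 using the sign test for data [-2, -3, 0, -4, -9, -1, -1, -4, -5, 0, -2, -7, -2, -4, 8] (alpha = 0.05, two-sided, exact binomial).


Step 1: Discard zero differences. Original n = 15; n_eff = number of nonzero differences = 13.
Nonzero differences (with sign): -2, -3, -4, -9, -1, -1, -4, -5, -2, -7, -2, -4, +8
Step 2: Count signs: positive = 1, negative = 12.
Step 3: Under H0: P(positive) = 0.5, so the number of positives S ~ Bin(13, 0.5).
Step 4: Two-sided exact p-value = sum of Bin(13,0.5) probabilities at or below the observed probability = 0.003418.
Step 5: alpha = 0.05. reject H0.

n_eff = 13, pos = 1, neg = 12, p = 0.003418, reject H0.


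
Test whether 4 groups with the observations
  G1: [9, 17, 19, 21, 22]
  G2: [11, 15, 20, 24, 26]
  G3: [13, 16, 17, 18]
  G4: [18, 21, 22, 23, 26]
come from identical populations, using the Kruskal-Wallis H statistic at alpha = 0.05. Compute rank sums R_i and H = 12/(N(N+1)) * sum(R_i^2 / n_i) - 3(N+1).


Step 1: Combine all N = 19 observations and assign midranks.
sorted (value, group, rank): (9,G1,1), (11,G2,2), (13,G3,3), (15,G2,4), (16,G3,5), (17,G1,6.5), (17,G3,6.5), (18,G3,8.5), (18,G4,8.5), (19,G1,10), (20,G2,11), (21,G1,12.5), (21,G4,12.5), (22,G1,14.5), (22,G4,14.5), (23,G4,16), (24,G2,17), (26,G2,18.5), (26,G4,18.5)
Step 2: Sum ranks within each group.
R_1 = 44.5 (n_1 = 5)
R_2 = 52.5 (n_2 = 5)
R_3 = 23 (n_3 = 4)
R_4 = 70 (n_4 = 5)
Step 3: H = 12/(N(N+1)) * sum(R_i^2/n_i) - 3(N+1)
     = 12/(19*20) * (44.5^2/5 + 52.5^2/5 + 23^2/4 + 70^2/5) - 3*20
     = 0.031579 * 2059.55 - 60
     = 5.038421.
Step 4: Ties present; correction factor C = 1 - 30/(19^3 - 19) = 0.995614. Corrected H = 5.038421 / 0.995614 = 5.060617.
Step 5: Under H0, H ~ chi^2(3); p-value = 0.167412.
Step 6: alpha = 0.05. fail to reject H0.

H = 5.0606, df = 3, p = 0.167412, fail to reject H0.


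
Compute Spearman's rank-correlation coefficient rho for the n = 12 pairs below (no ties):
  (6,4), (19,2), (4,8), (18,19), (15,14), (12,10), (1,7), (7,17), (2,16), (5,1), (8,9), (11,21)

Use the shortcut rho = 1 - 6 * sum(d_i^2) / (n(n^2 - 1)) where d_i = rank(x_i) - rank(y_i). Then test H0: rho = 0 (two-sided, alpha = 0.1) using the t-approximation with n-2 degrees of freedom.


Step 1: Rank x and y separately (midranks; no ties here).
rank(x): 6->5, 19->12, 4->3, 18->11, 15->10, 12->9, 1->1, 7->6, 2->2, 5->4, 8->7, 11->8
rank(y): 4->3, 2->2, 8->5, 19->11, 14->8, 10->7, 7->4, 17->10, 16->9, 1->1, 9->6, 21->12
Step 2: d_i = R_x(i) - R_y(i); compute d_i^2.
  (5-3)^2=4, (12-2)^2=100, (3-5)^2=4, (11-11)^2=0, (10-8)^2=4, (9-7)^2=4, (1-4)^2=9, (6-10)^2=16, (2-9)^2=49, (4-1)^2=9, (7-6)^2=1, (8-12)^2=16
sum(d^2) = 216.
Step 3: rho = 1 - 6*216 / (12*(12^2 - 1)) = 1 - 1296/1716 = 0.244755.
Step 4: Under H0, t = rho * sqrt((n-2)/(1-rho^2)) = 0.7983 ~ t(10).
Step 5: Two-sided p-value from the t-distribution with 10 df = 0.443262.
Step 6: alpha = 0.1. fail to reject H0.

rho = 0.2448, p = 0.443262, fail to reject H0 at alpha = 0.1.


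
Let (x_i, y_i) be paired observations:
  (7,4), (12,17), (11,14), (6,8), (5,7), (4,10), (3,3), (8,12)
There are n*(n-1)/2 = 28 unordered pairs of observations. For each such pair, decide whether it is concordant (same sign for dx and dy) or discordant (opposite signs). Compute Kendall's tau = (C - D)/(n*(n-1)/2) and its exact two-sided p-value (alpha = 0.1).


Step 1: Enumerate the 28 unordered pairs (i,j) with i<j and classify each by sign(x_j-x_i) * sign(y_j-y_i).
  (1,2):dx=+5,dy=+13->C; (1,3):dx=+4,dy=+10->C; (1,4):dx=-1,dy=+4->D; (1,5):dx=-2,dy=+3->D
  (1,6):dx=-3,dy=+6->D; (1,7):dx=-4,dy=-1->C; (1,8):dx=+1,dy=+8->C; (2,3):dx=-1,dy=-3->C
  (2,4):dx=-6,dy=-9->C; (2,5):dx=-7,dy=-10->C; (2,6):dx=-8,dy=-7->C; (2,7):dx=-9,dy=-14->C
  (2,8):dx=-4,dy=-5->C; (3,4):dx=-5,dy=-6->C; (3,5):dx=-6,dy=-7->C; (3,6):dx=-7,dy=-4->C
  (3,7):dx=-8,dy=-11->C; (3,8):dx=-3,dy=-2->C; (4,5):dx=-1,dy=-1->C; (4,6):dx=-2,dy=+2->D
  (4,7):dx=-3,dy=-5->C; (4,8):dx=+2,dy=+4->C; (5,6):dx=-1,dy=+3->D; (5,7):dx=-2,dy=-4->C
  (5,8):dx=+3,dy=+5->C; (6,7):dx=-1,dy=-7->C; (6,8):dx=+4,dy=+2->C; (7,8):dx=+5,dy=+9->C
Step 2: C = 23, D = 5, total pairs = 28.
Step 3: tau = (C - D)/(n(n-1)/2) = (23 - 5)/28 = 0.642857.
Step 4: Exact two-sided p-value (enumerate n! = 40320 permutations of y under H0): p = 0.031151.
Step 5: alpha = 0.1. reject H0.

tau_b = 0.6429 (C=23, D=5), p = 0.031151, reject H0.


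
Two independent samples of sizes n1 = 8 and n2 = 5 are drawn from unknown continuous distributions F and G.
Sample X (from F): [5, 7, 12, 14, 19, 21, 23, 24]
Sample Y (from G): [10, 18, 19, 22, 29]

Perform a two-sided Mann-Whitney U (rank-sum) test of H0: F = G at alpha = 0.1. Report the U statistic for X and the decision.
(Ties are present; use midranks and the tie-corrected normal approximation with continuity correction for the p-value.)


Step 1: Combine and sort all 13 observations; assign midranks.
sorted (value, group): (5,X), (7,X), (10,Y), (12,X), (14,X), (18,Y), (19,X), (19,Y), (21,X), (22,Y), (23,X), (24,X), (29,Y)
ranks: 5->1, 7->2, 10->3, 12->4, 14->5, 18->6, 19->7.5, 19->7.5, 21->9, 22->10, 23->11, 24->12, 29->13
Step 2: Rank sum for X: R1 = 1 + 2 + 4 + 5 + 7.5 + 9 + 11 + 12 = 51.5.
Step 3: U_X = R1 - n1(n1+1)/2 = 51.5 - 8*9/2 = 51.5 - 36 = 15.5.
       U_Y = n1*n2 - U_X = 40 - 15.5 = 24.5.
Step 4: Ties are present, so use the tie-corrected normal approximation (with continuity correction) for the p-value.
Step 5: p-value = 0.557643; compare to alpha = 0.1. fail to reject H0.

U_X = 15.5, p = 0.557643, fail to reject H0 at alpha = 0.1.


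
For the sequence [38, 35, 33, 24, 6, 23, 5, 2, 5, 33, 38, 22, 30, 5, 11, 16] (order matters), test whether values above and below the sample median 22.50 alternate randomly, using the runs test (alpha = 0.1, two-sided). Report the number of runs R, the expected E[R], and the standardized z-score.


Step 1: Compute median = 22.50; label A = above, B = below.
Labels in order: AAAABABBBAABABBB  (n_A = 8, n_B = 8)
Step 2: Count runs R = 8.
Step 3: Under H0 (random ordering), E[R] = 2*n_A*n_B/(n_A+n_B) + 1 = 2*8*8/16 + 1 = 9.0000.
        Var[R] = 2*n_A*n_B*(2*n_A*n_B - n_A - n_B) / ((n_A+n_B)^2 * (n_A+n_B-1)) = 14336/3840 = 3.7333.
        SD[R] = 1.9322.
Step 4: Continuity-corrected z = (R + 0.5 - E[R]) / SD[R] = (8 + 0.5 - 9.0000) / 1.9322 = -0.2588.
Step 5: Two-sided p-value via normal approximation = 2*(1 - Phi(|z|)) = 0.795809.
Step 6: alpha = 0.1. fail to reject H0.

R = 8, z = -0.2588, p = 0.795809, fail to reject H0.


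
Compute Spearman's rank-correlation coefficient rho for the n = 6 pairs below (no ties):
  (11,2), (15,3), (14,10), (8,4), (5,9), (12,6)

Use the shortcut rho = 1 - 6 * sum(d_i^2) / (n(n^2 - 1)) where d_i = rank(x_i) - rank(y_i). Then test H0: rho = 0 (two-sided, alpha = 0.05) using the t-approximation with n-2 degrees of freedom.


Step 1: Rank x and y separately (midranks; no ties here).
rank(x): 11->3, 15->6, 14->5, 8->2, 5->1, 12->4
rank(y): 2->1, 3->2, 10->6, 4->3, 9->5, 6->4
Step 2: d_i = R_x(i) - R_y(i); compute d_i^2.
  (3-1)^2=4, (6-2)^2=16, (5-6)^2=1, (2-3)^2=1, (1-5)^2=16, (4-4)^2=0
sum(d^2) = 38.
Step 3: rho = 1 - 6*38 / (6*(6^2 - 1)) = 1 - 228/210 = -0.085714.
Step 4: Under H0, t = rho * sqrt((n-2)/(1-rho^2)) = -0.1721 ~ t(4).
Step 5: Two-sided p-value from the t-distribution with 4 df = 0.871743.
Step 6: alpha = 0.05. fail to reject H0.

rho = -0.0857, p = 0.871743, fail to reject H0 at alpha = 0.05.


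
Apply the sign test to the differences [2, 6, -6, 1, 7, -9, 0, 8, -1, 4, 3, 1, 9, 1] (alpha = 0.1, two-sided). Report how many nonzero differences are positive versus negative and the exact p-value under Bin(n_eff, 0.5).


Step 1: Discard zero differences. Original n = 14; n_eff = number of nonzero differences = 13.
Nonzero differences (with sign): +2, +6, -6, +1, +7, -9, +8, -1, +4, +3, +1, +9, +1
Step 2: Count signs: positive = 10, negative = 3.
Step 3: Under H0: P(positive) = 0.5, so the number of positives S ~ Bin(13, 0.5).
Step 4: Two-sided exact p-value = sum of Bin(13,0.5) probabilities at or below the observed probability = 0.092285.
Step 5: alpha = 0.1. reject H0.

n_eff = 13, pos = 10, neg = 3, p = 0.092285, reject H0.


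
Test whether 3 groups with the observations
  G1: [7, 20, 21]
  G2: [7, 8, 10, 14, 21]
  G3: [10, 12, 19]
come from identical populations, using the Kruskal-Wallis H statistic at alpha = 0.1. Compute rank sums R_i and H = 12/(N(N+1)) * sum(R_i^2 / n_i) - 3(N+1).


Step 1: Combine all N = 11 observations and assign midranks.
sorted (value, group, rank): (7,G1,1.5), (7,G2,1.5), (8,G2,3), (10,G2,4.5), (10,G3,4.5), (12,G3,6), (14,G2,7), (19,G3,8), (20,G1,9), (21,G1,10.5), (21,G2,10.5)
Step 2: Sum ranks within each group.
R_1 = 21 (n_1 = 3)
R_2 = 26.5 (n_2 = 5)
R_3 = 18.5 (n_3 = 3)
Step 3: H = 12/(N(N+1)) * sum(R_i^2/n_i) - 3(N+1)
     = 12/(11*12) * (21^2/3 + 26.5^2/5 + 18.5^2/3) - 3*12
     = 0.090909 * 401.533 - 36
     = 0.503030.
Step 4: Ties present; correction factor C = 1 - 18/(11^3 - 11) = 0.986364. Corrected H = 0.503030 / 0.986364 = 0.509985.
Step 5: Under H0, H ~ chi^2(2); p-value = 0.774922.
Step 6: alpha = 0.1. fail to reject H0.

H = 0.5100, df = 2, p = 0.774922, fail to reject H0.


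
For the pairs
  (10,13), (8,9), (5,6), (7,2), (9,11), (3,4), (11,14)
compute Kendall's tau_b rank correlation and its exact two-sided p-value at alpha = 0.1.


Step 1: Enumerate the 21 unordered pairs (i,j) with i<j and classify each by sign(x_j-x_i) * sign(y_j-y_i).
  (1,2):dx=-2,dy=-4->C; (1,3):dx=-5,dy=-7->C; (1,4):dx=-3,dy=-11->C; (1,5):dx=-1,dy=-2->C
  (1,6):dx=-7,dy=-9->C; (1,7):dx=+1,dy=+1->C; (2,3):dx=-3,dy=-3->C; (2,4):dx=-1,dy=-7->C
  (2,5):dx=+1,dy=+2->C; (2,6):dx=-5,dy=-5->C; (2,7):dx=+3,dy=+5->C; (3,4):dx=+2,dy=-4->D
  (3,5):dx=+4,dy=+5->C; (3,6):dx=-2,dy=-2->C; (3,7):dx=+6,dy=+8->C; (4,5):dx=+2,dy=+9->C
  (4,6):dx=-4,dy=+2->D; (4,7):dx=+4,dy=+12->C; (5,6):dx=-6,dy=-7->C; (5,7):dx=+2,dy=+3->C
  (6,7):dx=+8,dy=+10->C
Step 2: C = 19, D = 2, total pairs = 21.
Step 3: tau = (C - D)/(n(n-1)/2) = (19 - 2)/21 = 0.809524.
Step 4: Exact two-sided p-value (enumerate n! = 5040 permutations of y under H0): p = 0.010714.
Step 5: alpha = 0.1. reject H0.

tau_b = 0.8095 (C=19, D=2), p = 0.010714, reject H0.


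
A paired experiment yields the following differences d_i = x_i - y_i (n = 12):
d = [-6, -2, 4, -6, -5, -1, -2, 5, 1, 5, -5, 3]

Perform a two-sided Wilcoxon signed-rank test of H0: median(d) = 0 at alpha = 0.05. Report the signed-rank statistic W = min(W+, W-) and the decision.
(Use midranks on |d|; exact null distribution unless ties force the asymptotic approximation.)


Step 1: Drop any zero differences (none here) and take |d_i|.
|d| = [6, 2, 4, 6, 5, 1, 2, 5, 1, 5, 5, 3]
Step 2: Midrank |d_i| (ties get averaged ranks).
ranks: |6|->11.5, |2|->3.5, |4|->6, |6|->11.5, |5|->8.5, |1|->1.5, |2|->3.5, |5|->8.5, |1|->1.5, |5|->8.5, |5|->8.5, |3|->5
Step 3: Attach original signs; sum ranks with positive sign and with negative sign.
W+ = 6 + 8.5 + 1.5 + 8.5 + 5 = 29.5
W- = 11.5 + 3.5 + 11.5 + 8.5 + 1.5 + 3.5 + 8.5 = 48.5
(Check: W+ + W- = 78 should equal n(n+1)/2 = 78.)
Step 4: Test statistic W = min(W+, W-) = 29.5.
Step 5: Ties in |d|, so use the tie-corrected normal approximation.
        E[W] = n(n+1)/4 = 12*13/4 = 39.
        Tie groups: |d|=1 (t=2), |d|=2 (t=2), |d|=5 (t=4), |d|=6 (t=2); sum(t^3 - t) = 78.
        Var[W] = n(n+1)(2n+1)/24 - sum(t^3-t)/48 = 3900/24 - 78/48 = 160.875.
        z = (W - E[W]) / sqrt(Var[W]) = (29.5 - 39) / 12.6837 = -0.7490.
        Two-sided p = 2*Phi(z) = 0.453860.
Step 6: alpha = 0.05. fail to reject H0.

W+ = 29.5, W- = 48.5, W = min = 29.5, p = 0.453860, fail to reject H0.
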